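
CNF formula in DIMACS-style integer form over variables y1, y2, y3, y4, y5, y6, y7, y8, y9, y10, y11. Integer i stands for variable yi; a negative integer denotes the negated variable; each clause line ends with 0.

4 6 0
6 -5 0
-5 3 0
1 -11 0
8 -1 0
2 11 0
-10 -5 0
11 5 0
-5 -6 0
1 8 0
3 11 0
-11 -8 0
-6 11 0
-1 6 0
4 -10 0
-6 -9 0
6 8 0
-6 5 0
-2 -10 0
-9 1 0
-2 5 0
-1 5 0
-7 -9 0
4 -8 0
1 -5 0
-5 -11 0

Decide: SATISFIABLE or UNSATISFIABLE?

UNSATISFIABLE

y5 = True:
  propagation gives y6=True; an empty clause results — contradiction.
y5 = False:
  propagation gives y11=True, y1=True; an empty clause results — contradiction.
Every branch closes, so no satisfying assignment exists.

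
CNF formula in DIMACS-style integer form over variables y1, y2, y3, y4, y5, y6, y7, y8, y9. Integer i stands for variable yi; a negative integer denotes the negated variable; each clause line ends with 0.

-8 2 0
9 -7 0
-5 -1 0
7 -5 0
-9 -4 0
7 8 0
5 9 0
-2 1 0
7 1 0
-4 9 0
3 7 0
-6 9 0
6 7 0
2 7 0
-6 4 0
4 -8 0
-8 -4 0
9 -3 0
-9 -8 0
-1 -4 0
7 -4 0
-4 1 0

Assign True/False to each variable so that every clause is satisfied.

Branch on y1: take y1 = False.
  then y2 is forced to False.
  then y8 is forced to False.
  then y7 is forced to True.
  then y9 is forced to True.
  then y4 is forced to False.
  then y6 is forced to False.
y3, y5 are now unconstrained; take y3 = False, y5 = True.
Every clause has at least one true literal under this assignment.

y1=F, y2=F, y3=F, y4=F, y5=T, y6=F, y7=T, y8=F, y9=T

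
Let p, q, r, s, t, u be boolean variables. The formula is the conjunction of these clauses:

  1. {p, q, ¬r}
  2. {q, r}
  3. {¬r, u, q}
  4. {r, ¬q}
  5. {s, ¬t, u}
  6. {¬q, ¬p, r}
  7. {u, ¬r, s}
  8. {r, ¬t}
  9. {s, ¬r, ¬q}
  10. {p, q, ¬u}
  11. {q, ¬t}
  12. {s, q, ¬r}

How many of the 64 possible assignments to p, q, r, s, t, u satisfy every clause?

9

Case analysis on q and r:
  q=1, r=1: forces s=1; p, t, u free → 2^3 = 8.
  q=1, r=0: a clause becomes empty — 0.
  q=0, r=1: remaining (p,s,t,u) ∈ {(1,1,0,1)} — 1.
  q=0, r=0: a clause becomes empty — 0.
Total: 8 + 0 + 1 + 0 = 9.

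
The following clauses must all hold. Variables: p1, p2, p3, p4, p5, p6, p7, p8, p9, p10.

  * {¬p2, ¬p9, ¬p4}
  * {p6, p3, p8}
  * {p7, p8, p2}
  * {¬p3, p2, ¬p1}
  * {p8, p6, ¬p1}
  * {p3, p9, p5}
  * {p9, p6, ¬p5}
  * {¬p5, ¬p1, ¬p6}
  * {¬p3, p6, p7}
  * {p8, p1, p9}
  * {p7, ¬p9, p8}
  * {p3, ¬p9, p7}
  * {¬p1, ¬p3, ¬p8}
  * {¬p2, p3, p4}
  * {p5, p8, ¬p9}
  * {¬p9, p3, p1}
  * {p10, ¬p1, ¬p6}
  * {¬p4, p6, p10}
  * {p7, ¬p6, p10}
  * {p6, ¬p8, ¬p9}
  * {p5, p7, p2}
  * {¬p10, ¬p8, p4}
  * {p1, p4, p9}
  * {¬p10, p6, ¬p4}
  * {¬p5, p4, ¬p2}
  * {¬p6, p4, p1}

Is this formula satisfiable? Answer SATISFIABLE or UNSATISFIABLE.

Pure literal: p7 appears only positively; assign p7 = True.
Set p1 = True and propagate.
For the remaining variables, p2 = True, p3 = True, p4 = False, p5 = False, p6 = True, p8 = False, p9 = False, p10 = True works.
So p1 = T  p2 = T  p3 = T  p4 = F  p5 = F  p6 = T  p7 = T  p8 = F  p9 = F  p10 = T is a satisfying assignment.

SATISFIABLE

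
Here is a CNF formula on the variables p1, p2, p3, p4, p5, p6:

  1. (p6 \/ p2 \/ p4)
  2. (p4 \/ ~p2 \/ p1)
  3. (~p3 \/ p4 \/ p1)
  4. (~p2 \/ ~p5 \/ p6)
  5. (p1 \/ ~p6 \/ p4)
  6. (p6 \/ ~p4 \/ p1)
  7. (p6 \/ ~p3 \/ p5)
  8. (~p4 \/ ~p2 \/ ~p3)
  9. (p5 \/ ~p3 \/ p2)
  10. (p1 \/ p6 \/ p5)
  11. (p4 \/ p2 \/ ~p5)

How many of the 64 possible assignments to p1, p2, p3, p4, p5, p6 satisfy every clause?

Case analysis on p4 and p2:
  p4=T, p2=T: 5 of the 16 assignments to (p1,p3,p5,p6) work.
  p4=T, p2=F: 9 of the 16 assignments to (p1,p3,p5,p6) work.
  p4=F, p2=T: 5 of the 16 assignments to (p1,p3,p5,p6) work.
  p4=F, p2=F: remaining (p1,p3,p5,p6) ∈ {(T,F,F,T)} — 1.
Total: 5 + 9 + 5 + 1 = 20.

20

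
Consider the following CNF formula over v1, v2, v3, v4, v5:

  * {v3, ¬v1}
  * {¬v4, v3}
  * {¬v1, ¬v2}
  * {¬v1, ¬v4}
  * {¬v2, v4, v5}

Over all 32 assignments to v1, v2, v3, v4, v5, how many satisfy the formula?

Split on v1, then v4.
  v1=1, v4=1: a clause becomes empty — 0.
  v1=1, v4=0: remaining (v2,v3,v5) ∈ {(0,1,0); (0,1,1)} — 2.
  v1=0, v4=1: remaining (v2,v3,v5) ∈ {(0,1,0); (0,1,1); (1,1,0); (1,1,1)} — 4.
  v1=0, v4=0: v3 free; 3 ways for (v2,v5) × 2^1 = 6.
Total: 0 + 2 + 4 + 6 = 12.

12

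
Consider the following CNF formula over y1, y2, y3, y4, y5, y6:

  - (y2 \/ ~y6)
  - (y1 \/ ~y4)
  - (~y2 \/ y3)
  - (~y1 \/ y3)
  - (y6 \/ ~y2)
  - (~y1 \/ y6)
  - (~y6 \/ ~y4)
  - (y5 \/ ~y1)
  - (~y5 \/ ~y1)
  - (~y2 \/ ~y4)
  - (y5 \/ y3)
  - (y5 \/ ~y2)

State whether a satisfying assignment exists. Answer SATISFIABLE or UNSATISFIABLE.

SATISFIABLE

y3 occurs only positively in the remaining clauses — set y3 = True.
Pure literal: y4 appears only negated; assign y4 = False.
Try y1 = False.
Try y2 = True.
  then y6 is forced to True.
  then y5 is forced to True.
So y1 = F  y2 = T  y3 = T  y4 = F  y5 = T  y6 = T is a satisfying assignment.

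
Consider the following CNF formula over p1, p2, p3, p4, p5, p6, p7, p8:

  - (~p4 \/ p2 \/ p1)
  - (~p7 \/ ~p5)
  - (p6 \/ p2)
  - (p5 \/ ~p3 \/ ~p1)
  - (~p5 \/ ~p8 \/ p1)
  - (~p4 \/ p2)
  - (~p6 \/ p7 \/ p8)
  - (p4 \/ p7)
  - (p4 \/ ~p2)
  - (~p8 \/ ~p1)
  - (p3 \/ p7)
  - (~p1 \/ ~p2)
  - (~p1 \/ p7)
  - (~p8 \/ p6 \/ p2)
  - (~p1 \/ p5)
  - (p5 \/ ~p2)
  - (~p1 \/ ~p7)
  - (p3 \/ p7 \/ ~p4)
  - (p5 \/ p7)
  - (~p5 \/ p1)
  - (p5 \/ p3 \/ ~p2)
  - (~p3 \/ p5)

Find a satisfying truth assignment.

Try p1 = False.
  then p5 is forced to False.
  then p2 is forced to False.
  then p4 is forced to False.
  then p6 is forced to True.
  then p7 is forced to True.
  then p3 is forced to False.
p8 is now unconstrained; take p8 = True.

p1=0, p2=0, p3=0, p4=0, p5=0, p6=1, p7=1, p8=1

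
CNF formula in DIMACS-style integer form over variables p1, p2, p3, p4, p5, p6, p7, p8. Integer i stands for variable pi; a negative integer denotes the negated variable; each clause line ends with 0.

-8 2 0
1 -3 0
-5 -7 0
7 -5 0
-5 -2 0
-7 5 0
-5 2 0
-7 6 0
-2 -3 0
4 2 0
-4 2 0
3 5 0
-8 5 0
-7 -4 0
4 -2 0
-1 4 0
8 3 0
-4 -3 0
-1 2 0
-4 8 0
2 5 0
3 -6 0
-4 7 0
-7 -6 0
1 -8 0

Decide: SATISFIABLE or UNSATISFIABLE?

p2 = True:
  propagation gives p5=False, p7=False, p3=False; an empty clause results — contradiction.
p2 = False:
  propagation gives p8=False, p5=False; an empty clause results — contradiction.
Every branch closes, so no satisfying assignment exists.

UNSATISFIABLE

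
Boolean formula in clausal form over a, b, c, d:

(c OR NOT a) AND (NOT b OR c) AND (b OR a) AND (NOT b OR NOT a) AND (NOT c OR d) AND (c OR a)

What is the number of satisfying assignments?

2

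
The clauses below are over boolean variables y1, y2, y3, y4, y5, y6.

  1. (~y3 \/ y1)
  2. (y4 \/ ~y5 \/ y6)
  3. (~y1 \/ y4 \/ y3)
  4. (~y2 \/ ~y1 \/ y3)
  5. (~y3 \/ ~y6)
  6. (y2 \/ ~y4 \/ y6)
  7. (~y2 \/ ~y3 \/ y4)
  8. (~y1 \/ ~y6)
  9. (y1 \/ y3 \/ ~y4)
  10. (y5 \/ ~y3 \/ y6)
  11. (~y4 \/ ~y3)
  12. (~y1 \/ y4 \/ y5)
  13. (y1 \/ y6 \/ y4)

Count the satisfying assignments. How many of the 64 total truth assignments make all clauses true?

4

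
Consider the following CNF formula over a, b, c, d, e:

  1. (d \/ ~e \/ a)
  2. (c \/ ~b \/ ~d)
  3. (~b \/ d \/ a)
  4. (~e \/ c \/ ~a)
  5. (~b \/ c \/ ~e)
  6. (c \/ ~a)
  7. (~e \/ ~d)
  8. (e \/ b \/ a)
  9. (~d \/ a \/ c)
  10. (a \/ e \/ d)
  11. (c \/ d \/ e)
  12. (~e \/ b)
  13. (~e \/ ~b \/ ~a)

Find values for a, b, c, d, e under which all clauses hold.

a=T  b=T  c=T  d=F  e=F

c occurs only positively in the remaining clauses — set c = True.
Set a = True and propagate.
The remaining clauses are satisfied by b = True, d = False, e = False.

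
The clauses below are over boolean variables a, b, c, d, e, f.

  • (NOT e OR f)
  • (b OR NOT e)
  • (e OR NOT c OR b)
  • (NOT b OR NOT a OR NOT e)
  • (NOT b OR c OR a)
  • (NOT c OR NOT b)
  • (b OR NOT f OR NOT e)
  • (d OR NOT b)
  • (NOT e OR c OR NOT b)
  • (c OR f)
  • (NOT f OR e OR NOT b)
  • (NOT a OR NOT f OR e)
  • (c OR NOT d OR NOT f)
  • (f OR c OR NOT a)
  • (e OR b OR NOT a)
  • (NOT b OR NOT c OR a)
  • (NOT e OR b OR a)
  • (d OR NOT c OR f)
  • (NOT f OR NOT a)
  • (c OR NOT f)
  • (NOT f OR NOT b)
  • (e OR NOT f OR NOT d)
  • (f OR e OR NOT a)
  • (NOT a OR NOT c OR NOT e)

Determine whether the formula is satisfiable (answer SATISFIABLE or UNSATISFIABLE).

b = True:
  propagation gives c=False, a=True, e=False, d=True; an empty clause results — contradiction.
b = False:
  propagation gives e=False, c=False, f=True; an empty clause results — contradiction.
Every branch closes, so no satisfying assignment exists.

UNSATISFIABLE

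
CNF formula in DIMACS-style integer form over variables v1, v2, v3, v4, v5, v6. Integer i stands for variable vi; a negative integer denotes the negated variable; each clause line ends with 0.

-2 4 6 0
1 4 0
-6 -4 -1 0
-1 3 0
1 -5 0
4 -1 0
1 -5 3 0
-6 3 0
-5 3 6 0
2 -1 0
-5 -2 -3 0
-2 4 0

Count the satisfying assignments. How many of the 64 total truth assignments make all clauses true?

7

Case analysis on v1 and v3:
  v1=T, v3=T: remaining (v2,v4,v5,v6) ∈ {(T,T,F,F)} — 1.
  v1=T, v3=F: a clause becomes empty — 0.
  v1=F, v3=T: remaining (v2,v4,v5,v6) ∈ {(F,T,F,F); (F,T,F,T); (T,T,F,F); (T,T,F,T)} — 4.
  v1=F, v3=F: remaining (v2,v4,v5,v6) ∈ {(F,T,F,F); (T,T,F,F)} — 2.
Total: 1 + 0 + 4 + 2 = 7.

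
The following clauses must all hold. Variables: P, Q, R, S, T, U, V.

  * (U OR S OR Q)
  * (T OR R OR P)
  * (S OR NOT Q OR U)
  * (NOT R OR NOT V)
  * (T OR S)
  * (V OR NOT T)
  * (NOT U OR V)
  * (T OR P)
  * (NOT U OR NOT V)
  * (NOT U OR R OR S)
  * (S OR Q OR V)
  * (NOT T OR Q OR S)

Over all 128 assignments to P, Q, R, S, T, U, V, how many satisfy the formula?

10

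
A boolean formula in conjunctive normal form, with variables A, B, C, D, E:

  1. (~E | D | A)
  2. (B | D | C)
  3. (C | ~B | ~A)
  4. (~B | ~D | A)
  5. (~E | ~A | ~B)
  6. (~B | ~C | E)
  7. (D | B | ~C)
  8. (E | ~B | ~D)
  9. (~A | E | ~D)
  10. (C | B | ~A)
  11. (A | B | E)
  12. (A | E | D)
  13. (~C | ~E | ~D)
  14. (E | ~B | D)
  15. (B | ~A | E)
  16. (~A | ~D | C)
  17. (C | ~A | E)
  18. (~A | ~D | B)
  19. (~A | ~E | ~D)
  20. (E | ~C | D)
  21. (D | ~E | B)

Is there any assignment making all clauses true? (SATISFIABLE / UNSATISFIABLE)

SATISFIABLE

Set A = False and propagate.
Branch on B: take B = False.
  then E is forced to True.
  then D is forced to True.
  then C is forced to False.
So A=False  B=False  C=False  D=True  E=True is a satisfying assignment.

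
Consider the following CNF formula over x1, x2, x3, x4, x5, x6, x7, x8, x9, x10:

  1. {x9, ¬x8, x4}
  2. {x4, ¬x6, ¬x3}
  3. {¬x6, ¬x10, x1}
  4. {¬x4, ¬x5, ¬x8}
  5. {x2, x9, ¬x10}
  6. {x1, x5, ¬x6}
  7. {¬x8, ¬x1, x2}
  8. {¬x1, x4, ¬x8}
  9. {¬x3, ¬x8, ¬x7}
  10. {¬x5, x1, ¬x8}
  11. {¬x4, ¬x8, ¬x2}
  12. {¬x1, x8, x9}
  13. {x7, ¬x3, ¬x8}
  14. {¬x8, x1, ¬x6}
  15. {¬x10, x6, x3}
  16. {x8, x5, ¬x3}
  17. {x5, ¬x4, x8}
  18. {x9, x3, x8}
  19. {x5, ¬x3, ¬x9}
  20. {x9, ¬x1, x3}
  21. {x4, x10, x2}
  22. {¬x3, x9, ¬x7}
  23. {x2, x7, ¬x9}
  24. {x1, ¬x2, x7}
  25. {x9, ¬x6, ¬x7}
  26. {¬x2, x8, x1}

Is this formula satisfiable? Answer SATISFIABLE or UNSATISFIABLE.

SATISFIABLE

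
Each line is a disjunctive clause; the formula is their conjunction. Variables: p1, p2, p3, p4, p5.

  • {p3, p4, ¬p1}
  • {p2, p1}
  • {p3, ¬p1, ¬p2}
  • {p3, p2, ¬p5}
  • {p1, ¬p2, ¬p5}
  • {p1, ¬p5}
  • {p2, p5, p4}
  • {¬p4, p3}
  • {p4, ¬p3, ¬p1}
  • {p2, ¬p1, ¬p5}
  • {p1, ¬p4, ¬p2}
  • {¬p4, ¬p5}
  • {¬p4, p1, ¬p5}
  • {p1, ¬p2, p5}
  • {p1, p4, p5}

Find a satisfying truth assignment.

p1=T, p2=T, p3=T, p4=T, p5=F

Try p1 = True.
Branch on p2: take p2 = True.
  then p3 is forced to True.
  then p4 is forced to True.
  then p5 is forced to False.
Every clause has at least one true literal under this assignment.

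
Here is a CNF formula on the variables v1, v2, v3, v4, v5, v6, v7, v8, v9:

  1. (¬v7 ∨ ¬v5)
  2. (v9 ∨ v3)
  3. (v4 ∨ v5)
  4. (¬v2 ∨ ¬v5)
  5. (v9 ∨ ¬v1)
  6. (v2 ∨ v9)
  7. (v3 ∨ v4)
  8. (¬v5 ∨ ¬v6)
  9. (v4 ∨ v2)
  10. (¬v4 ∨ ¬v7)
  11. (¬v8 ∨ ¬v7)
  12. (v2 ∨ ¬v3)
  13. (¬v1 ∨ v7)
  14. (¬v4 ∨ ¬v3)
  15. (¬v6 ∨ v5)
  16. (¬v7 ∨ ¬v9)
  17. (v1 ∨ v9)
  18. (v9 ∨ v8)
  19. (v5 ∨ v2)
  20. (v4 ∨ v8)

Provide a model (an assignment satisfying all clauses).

v1 = False, v2 = True, v3 = False, v4 = True, v5 = False, v6 = False, v7 = False, v8 = False, v9 = True

Check each clause:
  1. (¬v5 ∨ ¬v7) — ¬v7 is true.
  2. (v9 ∨ v3) — v9 is true.
  3. (v4 ∨ v5) — v4 is true.
  4. (¬v2 ∨ ¬v5) — ¬v5 is true.
  5. (¬v1 ∨ v9) — v9 is true.
  6. (v9 ∨ v2) — v9 is true.
  7. (v4 ∨ v3) — v4 is true.
  8. (¬v6 ∨ ¬v5) — ¬v6 is true.
  9. (v2 ∨ v4) — v2 is true.
  10. (¬v4 ∨ ¬v7) — ¬v7 is true.
  11. (¬v7 ∨ ¬v8) — ¬v8 is true.
  12. (¬v3 ∨ v2) — v2 is true.
  13. (v7 ∨ ¬v1) — ¬v1 is true.
  14. (¬v4 ∨ ¬v3) — ¬v3 is true.
  15. (v5 ∨ ¬v6) — ¬v6 is true.
  16. (¬v7 ∨ ¬v9) — ¬v7 is true.
  17. (v1 ∨ v9) — v9 is true.
  18. (v9 ∨ v8) — v9 is true.
  19. (v2 ∨ v5) — v2 is true.
  20. (v8 ∨ v4) — v4 is true.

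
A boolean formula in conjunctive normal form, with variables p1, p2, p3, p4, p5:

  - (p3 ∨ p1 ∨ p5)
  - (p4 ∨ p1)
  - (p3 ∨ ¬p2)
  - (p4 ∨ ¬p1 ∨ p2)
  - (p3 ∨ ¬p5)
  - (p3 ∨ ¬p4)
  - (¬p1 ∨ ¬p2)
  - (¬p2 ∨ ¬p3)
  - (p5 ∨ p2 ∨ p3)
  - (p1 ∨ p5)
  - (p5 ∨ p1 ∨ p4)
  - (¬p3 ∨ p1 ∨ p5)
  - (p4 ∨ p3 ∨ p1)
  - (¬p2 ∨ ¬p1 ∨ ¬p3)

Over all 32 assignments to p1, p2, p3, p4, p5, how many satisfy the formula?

The models are:
  p1=0 p2=0 p3=1 p4=1 p5=1
  p1=1 p2=0 p3=1 p4=1 p5=0
  p1=1 p2=0 p3=1 p4=1 p5=1
Count: 3.

3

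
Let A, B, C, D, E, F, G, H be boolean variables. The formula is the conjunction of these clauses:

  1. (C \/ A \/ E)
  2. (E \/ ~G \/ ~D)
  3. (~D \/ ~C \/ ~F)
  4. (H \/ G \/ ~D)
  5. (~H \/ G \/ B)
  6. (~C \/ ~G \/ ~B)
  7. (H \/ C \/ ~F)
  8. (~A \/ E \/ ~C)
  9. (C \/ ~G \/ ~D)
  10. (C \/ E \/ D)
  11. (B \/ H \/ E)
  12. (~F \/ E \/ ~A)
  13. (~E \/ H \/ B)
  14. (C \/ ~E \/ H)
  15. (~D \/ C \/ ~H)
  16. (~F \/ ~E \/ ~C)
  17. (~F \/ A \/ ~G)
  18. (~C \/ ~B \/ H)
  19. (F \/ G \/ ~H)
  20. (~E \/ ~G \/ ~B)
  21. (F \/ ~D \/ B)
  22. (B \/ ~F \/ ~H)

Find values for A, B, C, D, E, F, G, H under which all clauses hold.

Try A = False.
Branch on B: take B = False.
Try C = True.
The remaining clauses are satisfied by D = False, E = False, F = False, G = True, H = True.

A=0, B=0, C=1, D=0, E=0, F=0, G=1, H=1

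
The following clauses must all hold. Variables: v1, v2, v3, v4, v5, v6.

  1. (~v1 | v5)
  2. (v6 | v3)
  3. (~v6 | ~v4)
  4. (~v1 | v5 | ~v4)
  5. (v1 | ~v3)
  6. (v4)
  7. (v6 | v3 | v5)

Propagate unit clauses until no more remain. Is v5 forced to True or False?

True

(v4) stands alone — v4 = True.
(~v4 | ~v6): since v4 = True, the clause reduces to (~v6). v6 = False.
(v3 | v6) with v6 = False leaves only v3, so v3 = True.
In (v1 | ~v3), ~v3 is now false; v1 must hold, so v1 = True.
(v5 | ~v1): since v1 = True, the clause reduces to (v5). v5 = True.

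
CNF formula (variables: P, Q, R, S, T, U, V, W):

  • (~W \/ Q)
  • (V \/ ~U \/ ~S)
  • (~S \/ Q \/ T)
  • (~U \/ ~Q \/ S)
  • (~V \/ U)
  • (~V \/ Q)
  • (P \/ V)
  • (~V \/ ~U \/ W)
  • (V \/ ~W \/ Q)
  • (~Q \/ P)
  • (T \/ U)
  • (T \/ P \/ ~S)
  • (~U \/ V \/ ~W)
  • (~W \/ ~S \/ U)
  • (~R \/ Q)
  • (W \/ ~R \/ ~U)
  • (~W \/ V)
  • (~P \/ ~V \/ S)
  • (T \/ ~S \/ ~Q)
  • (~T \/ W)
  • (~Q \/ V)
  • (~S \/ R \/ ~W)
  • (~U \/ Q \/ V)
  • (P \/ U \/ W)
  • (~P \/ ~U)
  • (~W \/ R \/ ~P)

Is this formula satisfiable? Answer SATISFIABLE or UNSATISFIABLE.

UNSATISFIABLE

U = True:
  propagation gives P=False, V=True, Q=True; an empty clause results — contradiction.
U = False:
  propagation gives V=False, P=True, T=True, W=False; an empty clause results — contradiction.
Every branch closes, so no satisfying assignment exists.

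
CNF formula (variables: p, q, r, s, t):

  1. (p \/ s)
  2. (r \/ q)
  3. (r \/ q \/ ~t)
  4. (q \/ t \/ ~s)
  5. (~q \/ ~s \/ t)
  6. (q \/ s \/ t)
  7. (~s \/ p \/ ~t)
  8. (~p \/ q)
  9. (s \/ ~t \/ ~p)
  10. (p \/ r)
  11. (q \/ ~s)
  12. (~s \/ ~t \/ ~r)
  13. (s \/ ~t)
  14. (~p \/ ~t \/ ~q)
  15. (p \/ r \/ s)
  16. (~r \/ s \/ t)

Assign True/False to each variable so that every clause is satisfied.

p=True, q=True, r=False, s=False, t=False

Check each clause:
  1. (s \/ p) — p is true.
  2. (r \/ q) — q is true.
  3. (r \/ q \/ ~t) — q is true.
  4. (q \/ t \/ ~s) — q is true.
  5. (~q \/ ~s \/ t) — ~s is true.
  6. (s \/ t \/ q) — q is true.
  7. (~s \/ ~t \/ p) — p is true.
  8. (~p \/ q) — q is true.
  9. (s \/ ~p \/ ~t) — ~t is true.
  10. (p \/ r) — p is true.
  11. (q \/ ~s) — q is true.
  12. (~r \/ ~t \/ ~s) — ~t is true.
  13. (s \/ ~t) — ~t is true.
  14. (~q \/ ~t \/ ~p) — ~t is true.
  15. (s \/ p \/ r) — p is true.
  16. (t \/ s \/ ~r) — ~r is true.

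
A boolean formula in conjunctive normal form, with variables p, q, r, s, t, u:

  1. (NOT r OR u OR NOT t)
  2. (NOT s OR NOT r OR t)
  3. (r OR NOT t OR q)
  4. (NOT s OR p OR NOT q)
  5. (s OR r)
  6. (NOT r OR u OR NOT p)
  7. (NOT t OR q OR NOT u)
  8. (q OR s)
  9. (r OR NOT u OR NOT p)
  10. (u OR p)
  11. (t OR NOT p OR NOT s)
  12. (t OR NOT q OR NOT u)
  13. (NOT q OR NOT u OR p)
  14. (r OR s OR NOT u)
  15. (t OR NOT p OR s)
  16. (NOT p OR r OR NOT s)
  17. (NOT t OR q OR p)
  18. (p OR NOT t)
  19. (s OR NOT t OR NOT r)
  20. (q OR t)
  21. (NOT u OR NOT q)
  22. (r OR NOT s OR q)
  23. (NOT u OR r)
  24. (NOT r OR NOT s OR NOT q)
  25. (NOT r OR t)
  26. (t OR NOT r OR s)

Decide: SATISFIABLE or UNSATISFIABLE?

UNSATISFIABLE

r = True:
  propagation gives t=True, u=True, q=True; an empty clause results — contradiction.
r = False:
  propagation gives s=True, p=False, q=False; an empty clause results — contradiction.
Every branch closes, so no satisfying assignment exists.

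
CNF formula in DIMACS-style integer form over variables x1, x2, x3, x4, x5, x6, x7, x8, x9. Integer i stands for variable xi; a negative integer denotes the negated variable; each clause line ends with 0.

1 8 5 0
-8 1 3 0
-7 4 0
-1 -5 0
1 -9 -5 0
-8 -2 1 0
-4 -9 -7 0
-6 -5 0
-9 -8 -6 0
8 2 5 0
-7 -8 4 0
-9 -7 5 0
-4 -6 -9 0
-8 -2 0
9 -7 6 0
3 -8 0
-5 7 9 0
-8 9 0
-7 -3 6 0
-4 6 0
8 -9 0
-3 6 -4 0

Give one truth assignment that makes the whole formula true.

x1=0, x2=0, x3=1, x4=0, x5=0, x6=0, x7=0, x8=1, x9=1

Try x1 = False.
Try x2 = False.
For the remaining variables, x3 = True, x4 = False, x5 = False, x6 = False, x7 = False, x8 = True, x9 = True works.
Every clause has at least one true literal under this assignment.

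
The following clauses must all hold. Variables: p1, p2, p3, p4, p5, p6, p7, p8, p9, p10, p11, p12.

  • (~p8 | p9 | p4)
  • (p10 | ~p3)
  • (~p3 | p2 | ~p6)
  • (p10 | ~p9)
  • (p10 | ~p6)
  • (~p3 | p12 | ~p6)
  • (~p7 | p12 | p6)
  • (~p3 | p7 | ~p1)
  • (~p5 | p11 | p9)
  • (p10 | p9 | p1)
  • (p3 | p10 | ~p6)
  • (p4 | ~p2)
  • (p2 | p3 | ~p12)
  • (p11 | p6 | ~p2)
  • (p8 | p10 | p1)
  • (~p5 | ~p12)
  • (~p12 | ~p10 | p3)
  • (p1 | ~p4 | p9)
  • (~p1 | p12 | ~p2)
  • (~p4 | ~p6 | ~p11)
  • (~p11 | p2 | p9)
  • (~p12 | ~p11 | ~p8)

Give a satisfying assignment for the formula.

p1 = F  p2 = F  p3 = F  p4 = T  p5 = T  p6 = F  p7 = F  p8 = F  p9 = T  p10 = T  p11 = T  p12 = F

Try p1 = False.
Branch on p2: take p2 = False.
For the remaining variables, p3 = False, p4 = True, p5 = True, p6 = False, p7 = False, p8 = False, p9 = True, p10 = True, p11 = True, p12 = False works.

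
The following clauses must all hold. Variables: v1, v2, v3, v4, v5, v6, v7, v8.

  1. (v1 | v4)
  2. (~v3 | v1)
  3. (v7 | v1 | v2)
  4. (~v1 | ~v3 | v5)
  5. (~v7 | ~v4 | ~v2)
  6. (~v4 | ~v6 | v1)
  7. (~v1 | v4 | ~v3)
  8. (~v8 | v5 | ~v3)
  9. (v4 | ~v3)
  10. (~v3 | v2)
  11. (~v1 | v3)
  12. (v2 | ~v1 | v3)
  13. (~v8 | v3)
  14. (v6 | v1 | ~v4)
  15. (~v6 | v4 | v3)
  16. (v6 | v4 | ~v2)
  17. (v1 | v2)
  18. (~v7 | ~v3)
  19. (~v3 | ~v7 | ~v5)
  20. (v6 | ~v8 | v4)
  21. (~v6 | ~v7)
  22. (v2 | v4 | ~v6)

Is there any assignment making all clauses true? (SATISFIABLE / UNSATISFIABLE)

Pure literal: v8 appears only negated; assign v8 = False.
Set v1 = True and propagate.
  then v3 is forced to True.
  then v5 is forced to True.
  then v4 is forced to True.
  then v2 is forced to True.
  then v7 is forced to False.
v6 is now unconstrained; take v6 = True.
Every clause has at least one true literal under this assignment.
So v1=T, v2=T, v3=T, v4=T, v5=T, v6=T, v7=F, v8=F is a satisfying assignment.

SATISFIABLE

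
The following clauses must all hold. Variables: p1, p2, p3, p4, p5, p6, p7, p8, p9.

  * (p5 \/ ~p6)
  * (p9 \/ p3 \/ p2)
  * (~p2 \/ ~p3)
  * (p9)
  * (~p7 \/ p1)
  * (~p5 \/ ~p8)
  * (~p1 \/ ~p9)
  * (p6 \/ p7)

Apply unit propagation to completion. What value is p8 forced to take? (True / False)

(p9) stands alone — p9 = True.
(~p1 \/ ~p9) with p9 = True leaves only ~p1, so p1 = False.
In (p1 \/ ~p7), p1 is now false; ~p7 must hold, so p7 = False.
In (p6 \/ p7), p7 is now false; p6 must hold, so p6 = True.
(p5 \/ ~p6): since p6 = True, the clause reduces to (p5). p5 = True.
(~p8 \/ ~p5): since p5 = True, the clause reduces to (~p8). p8 = False.

False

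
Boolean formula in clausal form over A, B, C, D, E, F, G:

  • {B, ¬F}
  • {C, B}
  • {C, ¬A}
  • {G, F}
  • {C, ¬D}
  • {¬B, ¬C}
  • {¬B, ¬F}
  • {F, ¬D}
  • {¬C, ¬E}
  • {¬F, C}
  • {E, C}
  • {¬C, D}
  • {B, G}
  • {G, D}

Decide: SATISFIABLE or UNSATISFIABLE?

SATISFIABLE

A occurs only negated in the remaining clauses — set A = False.
Pure literal: G appears only positively; assign G = True.
Branch on B: take B = True.
  then C is forced to False.
  then D is forced to False.
  then F is forced to False.
  then E is forced to True.
Every clause has at least one true literal under this assignment.
So A = False  B = True  C = False  D = False  E = True  F = False  G = True is a satisfying assignment.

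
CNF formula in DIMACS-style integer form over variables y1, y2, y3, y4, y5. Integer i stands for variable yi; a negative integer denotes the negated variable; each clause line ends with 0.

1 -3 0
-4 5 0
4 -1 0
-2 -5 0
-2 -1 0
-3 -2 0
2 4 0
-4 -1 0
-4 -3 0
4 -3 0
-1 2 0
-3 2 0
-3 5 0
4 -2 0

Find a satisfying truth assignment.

y3 occurs only negated in the remaining clauses — set y3 = False.
Try y1 = False.
For the remaining variables, y2 = False, y4 = True, y5 = True works.
Every clause has at least one true literal under this assignment.

y1 = 0, y2 = 0, y3 = 0, y4 = 1, y5 = 1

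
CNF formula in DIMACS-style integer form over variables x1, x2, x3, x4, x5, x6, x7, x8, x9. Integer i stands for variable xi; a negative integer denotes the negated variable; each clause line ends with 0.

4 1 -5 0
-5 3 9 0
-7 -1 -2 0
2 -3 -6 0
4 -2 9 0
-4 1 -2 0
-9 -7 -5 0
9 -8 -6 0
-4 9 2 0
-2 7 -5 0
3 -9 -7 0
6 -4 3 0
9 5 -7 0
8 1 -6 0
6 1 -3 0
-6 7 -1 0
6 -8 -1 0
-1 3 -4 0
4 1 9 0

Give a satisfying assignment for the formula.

Try x1 = True.
For the remaining variables, x2 = False, x3 = True, x4 = True, x5 = False, x6 = False, x7 = False, x8 = False, x9 = True works.
Every clause has at least one true literal under this assignment.

x1=True, x2=False, x3=True, x4=True, x5=False, x6=False, x7=False, x8=False, x9=True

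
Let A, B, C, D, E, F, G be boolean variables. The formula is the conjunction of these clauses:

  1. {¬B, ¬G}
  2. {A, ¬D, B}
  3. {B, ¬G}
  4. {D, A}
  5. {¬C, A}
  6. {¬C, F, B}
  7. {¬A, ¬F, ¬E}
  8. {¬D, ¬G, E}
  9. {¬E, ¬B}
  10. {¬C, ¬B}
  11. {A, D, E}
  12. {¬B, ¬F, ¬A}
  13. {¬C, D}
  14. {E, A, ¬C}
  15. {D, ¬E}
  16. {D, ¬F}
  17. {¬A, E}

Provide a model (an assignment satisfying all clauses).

A=False, B=True, C=False, D=True, E=False, F=True, G=False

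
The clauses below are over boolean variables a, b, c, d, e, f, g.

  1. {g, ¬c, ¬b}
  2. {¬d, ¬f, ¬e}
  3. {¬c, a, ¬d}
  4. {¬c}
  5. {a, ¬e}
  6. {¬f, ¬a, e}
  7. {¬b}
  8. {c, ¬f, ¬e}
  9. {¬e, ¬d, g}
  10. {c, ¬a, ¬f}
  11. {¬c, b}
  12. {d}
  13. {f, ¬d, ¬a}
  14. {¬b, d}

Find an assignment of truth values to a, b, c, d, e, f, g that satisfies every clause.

a=False  b=False  c=False  d=True  e=False  f=True  g=True

The clause (¬c) is unit: c must be False.
The clause (¬b) is unit: b must be False.
(d) is a unit clause, so d = True.
g occurs only positively in the remaining clauses — set g = True.
Branch on a: take a = False.
  then e is forced to False.
f is now unconstrained; take f = True.
Every clause has at least one true literal under this assignment.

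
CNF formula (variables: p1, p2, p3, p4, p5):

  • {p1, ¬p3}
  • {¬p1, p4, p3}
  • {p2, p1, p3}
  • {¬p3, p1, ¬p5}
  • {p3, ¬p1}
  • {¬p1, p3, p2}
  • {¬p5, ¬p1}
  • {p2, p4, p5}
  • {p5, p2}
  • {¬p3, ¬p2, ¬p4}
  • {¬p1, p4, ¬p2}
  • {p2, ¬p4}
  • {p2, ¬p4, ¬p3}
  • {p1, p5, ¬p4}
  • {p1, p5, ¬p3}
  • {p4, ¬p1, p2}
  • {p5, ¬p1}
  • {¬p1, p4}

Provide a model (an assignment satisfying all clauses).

Try p1 = False.
  then p3 is forced to False.
  then p2 is forced to True.
For the remaining variables, p4 = False, p5 = True works.

p1=False, p2=True, p3=False, p4=False, p5=True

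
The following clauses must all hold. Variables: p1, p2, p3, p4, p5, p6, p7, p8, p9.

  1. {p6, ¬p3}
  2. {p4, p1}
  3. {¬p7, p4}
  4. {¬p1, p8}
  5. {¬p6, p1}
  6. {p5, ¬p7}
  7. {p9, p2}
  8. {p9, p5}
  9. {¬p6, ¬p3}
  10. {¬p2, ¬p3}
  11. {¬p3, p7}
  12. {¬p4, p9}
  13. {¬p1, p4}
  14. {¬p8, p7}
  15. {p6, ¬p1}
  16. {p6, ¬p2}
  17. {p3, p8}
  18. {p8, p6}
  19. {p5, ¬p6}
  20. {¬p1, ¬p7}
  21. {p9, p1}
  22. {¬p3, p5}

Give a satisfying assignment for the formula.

p1=False, p2=False, p3=False, p4=True, p5=True, p6=False, p7=True, p8=True, p9=True

Check each clause:
  1. {p6, ¬p3} — ¬p3 is true.
  2. {p4, p1} — p4 is true.
  3. {¬p7, p4} — p4 is true.
  4. {¬p1, p8} — p8 is true.
  5. {p1, ¬p6} — ¬p6 is true.
  6. {p5, ¬p7} — p5 is true.
  7. {p9, p2} — p9 is true.
  8. {p5, p9} — p9 is true.
  9. {¬p6, ¬p3} — ¬p6 is true.
  10. {¬p3, ¬p2} — ¬p3 is true.
  11. {¬p3, p7} — ¬p3 is true.
  12. {p9, ¬p4} — p9 is true.
  13. {¬p1, p4} — p4 is true.
  14. {p7, ¬p8} — p7 is true.
  15. {p6, ¬p1} — ¬p1 is true.
  16. {p6, ¬p2} — ¬p2 is true.
  17. {p3, p8} — p8 is true.
  18. {p6, p8} — p8 is true.
  19. {¬p6, p5} — ¬p6 is true.
  20. {¬p7, ¬p1} — ¬p1 is true.
  21. {p1, p9} — p9 is true.
  22. {p5, ¬p3} — p5 is true.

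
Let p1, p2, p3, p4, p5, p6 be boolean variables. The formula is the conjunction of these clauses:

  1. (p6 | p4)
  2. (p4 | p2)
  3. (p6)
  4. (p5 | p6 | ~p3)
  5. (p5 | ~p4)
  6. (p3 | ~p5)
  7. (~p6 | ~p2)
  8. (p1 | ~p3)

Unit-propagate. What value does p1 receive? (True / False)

True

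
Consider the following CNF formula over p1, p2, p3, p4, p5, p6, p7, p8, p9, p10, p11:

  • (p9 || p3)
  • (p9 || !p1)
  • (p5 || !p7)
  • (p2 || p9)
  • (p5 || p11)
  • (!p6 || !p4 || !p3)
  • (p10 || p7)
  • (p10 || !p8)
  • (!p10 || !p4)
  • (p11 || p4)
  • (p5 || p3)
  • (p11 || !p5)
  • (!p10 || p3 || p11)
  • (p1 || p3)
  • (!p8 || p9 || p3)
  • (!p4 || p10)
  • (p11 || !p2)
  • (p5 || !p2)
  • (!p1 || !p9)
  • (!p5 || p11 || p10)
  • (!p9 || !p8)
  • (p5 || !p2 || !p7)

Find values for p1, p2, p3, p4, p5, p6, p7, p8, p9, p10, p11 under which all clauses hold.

p1=False, p2=True, p3=True, p4=False, p5=True, p6=False, p7=False, p8=False, p9=True, p10=True, p11=True

p6 occurs only negated in the remaining clauses — set p6 = False.
p8 occurs only negated in the remaining clauses — set p8 = False.
Set p1 = False and propagate.
  then p3 is forced to True.
Try p2 = True.
  then p11 is forced to True.
  then p5 is forced to True.
For the remaining variables, p4 = False, p7 = False, p9 = True, p10 = True works.
Every clause has at least one true literal under this assignment.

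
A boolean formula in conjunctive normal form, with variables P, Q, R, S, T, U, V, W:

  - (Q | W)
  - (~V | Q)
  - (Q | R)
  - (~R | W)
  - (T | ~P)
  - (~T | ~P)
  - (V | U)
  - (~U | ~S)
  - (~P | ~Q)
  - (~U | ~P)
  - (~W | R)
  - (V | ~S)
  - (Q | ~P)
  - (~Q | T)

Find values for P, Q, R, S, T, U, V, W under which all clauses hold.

P=0, Q=1, R=1, S=1, T=1, U=0, V=1, W=1

Check each clause:
  1. (W | Q) — W is true.
  2. (~V | Q) — Q is true.
  3. (R | Q) — Q is true.
  4. (~R | W) — W is true.
  5. (~P | T) — T is true.
  6. (~P | ~T) — ~P is true.
  7. (V | U) — V is true.
  8. (~S | ~U) — ~U is true.
  9. (~Q | ~P) — ~P is true.
  10. (~U | ~P) — ~U is true.
  11. (~W | R) — R is true.
  12. (~S | V) — V is true.
  13. (Q | ~P) — Q is true.
  14. (~Q | T) — T is true.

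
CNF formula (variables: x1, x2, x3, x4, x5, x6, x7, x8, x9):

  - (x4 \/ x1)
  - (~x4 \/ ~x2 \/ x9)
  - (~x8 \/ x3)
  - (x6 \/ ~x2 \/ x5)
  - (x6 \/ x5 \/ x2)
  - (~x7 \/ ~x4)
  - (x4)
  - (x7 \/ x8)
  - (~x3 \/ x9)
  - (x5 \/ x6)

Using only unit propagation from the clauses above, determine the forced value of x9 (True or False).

True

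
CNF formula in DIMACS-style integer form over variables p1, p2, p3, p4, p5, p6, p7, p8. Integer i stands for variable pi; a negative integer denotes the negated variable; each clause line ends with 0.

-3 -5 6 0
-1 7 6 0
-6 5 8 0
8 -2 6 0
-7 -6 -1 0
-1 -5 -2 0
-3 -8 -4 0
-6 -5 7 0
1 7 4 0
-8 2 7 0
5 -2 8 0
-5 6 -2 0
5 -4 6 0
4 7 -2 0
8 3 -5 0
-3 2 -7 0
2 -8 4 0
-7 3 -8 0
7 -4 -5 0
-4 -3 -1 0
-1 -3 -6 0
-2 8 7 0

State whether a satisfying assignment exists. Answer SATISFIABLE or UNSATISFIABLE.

Set p1 = False and propagate.
Try p2 = True.
Branch on p3: take p3 = True.
For the remaining variables, p4 = False, p5 = False, p6 = True, p7 = True, p8 = True works.
So p1=False, p2=True, p3=True, p4=False, p5=False, p6=True, p7=True, p8=True is a satisfying assignment.

SATISFIABLE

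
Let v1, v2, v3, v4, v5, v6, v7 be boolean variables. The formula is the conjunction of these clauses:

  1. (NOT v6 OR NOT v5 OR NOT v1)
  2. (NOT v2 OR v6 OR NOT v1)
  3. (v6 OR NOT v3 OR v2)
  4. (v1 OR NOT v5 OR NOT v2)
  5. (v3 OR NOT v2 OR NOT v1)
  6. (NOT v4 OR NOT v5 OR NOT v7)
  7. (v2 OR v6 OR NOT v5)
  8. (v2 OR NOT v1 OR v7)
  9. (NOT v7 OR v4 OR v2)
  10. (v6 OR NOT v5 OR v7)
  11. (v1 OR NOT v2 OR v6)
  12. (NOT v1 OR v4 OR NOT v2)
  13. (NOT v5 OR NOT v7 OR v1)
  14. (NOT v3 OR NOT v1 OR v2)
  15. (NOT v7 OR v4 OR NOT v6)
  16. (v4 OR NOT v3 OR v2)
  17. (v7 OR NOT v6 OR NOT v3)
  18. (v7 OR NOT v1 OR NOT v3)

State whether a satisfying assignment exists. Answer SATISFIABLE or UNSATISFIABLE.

SATISFIABLE

v5 occurs only negated in the remaining clauses — set v5 = False.
Try v1 = False.
Branch on v2: take v2 = True.
  then v6 is forced to True.
For the remaining variables, v3 = True, v4 = True, v7 = True works.
So v1=False, v2=True, v3=True, v4=True, v5=False, v6=True, v7=True is a satisfying assignment.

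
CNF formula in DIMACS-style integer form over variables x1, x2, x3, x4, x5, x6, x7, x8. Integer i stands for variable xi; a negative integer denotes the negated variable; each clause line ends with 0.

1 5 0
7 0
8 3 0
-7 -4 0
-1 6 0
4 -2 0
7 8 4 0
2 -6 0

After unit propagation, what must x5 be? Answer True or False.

True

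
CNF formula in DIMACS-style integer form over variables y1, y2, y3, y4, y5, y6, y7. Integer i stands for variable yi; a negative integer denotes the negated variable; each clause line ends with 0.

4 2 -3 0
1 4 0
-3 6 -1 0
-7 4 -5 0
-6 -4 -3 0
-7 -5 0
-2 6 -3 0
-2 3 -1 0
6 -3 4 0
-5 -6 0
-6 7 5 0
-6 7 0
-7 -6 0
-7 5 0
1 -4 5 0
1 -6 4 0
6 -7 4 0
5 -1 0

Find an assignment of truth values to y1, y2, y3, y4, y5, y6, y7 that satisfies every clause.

Branch on y1: take y1 = False.
  then y4 is forced to True.
  then y5 is forced to True.
  then y7 is forced to False.
  then y6 is forced to False.
For the remaining variables, y2 = False, y3 = False works.
Every clause has at least one true literal under this assignment.

y1=0, y2=0, y3=0, y4=1, y5=1, y6=0, y7=0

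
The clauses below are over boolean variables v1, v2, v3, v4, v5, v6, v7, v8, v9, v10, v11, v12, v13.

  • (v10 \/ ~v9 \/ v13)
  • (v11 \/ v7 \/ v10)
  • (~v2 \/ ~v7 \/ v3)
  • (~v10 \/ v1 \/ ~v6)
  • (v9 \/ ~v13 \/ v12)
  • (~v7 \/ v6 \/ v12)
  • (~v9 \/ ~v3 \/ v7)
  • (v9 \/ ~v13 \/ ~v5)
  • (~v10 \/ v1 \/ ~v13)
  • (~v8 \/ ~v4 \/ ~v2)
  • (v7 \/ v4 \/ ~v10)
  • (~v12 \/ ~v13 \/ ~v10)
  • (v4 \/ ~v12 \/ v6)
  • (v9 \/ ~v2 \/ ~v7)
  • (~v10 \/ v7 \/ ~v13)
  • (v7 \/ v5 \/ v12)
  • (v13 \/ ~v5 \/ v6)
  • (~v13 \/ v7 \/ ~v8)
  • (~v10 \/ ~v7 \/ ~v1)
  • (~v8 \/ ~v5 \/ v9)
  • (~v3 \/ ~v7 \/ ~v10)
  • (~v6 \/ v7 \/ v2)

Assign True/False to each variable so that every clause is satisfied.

v1=True  v2=False  v3=False  v4=False  v5=True  v6=False  v7=False  v8=False  v9=True  v10=False  v11=True  v12=False  v13=True

Check each clause:
  1. (v13 \/ v10 \/ ~v9) — v13 is true.
  2. (v11 \/ v10 \/ v7) — v11 is true.
  3. (~v2 \/ v3 \/ ~v7) — ~v7 is true.
  4. (v1 \/ ~v10 \/ ~v6) — v1 is true.
  5. (v12 \/ ~v13 \/ v9) — v9 is true.
  6. (v6 \/ v12 \/ ~v7) — ~v7 is true.
  7. (~v9 \/ ~v3 \/ v7) — ~v3 is true.
  8. (~v5 \/ ~v13 \/ v9) — v9 is true.
  9. (~v10 \/ v1 \/ ~v13) — v1 is true.
  10. (~v2 \/ ~v8 \/ ~v4) — ~v8 is true.
  11. (v7 \/ ~v10 \/ v4) — ~v10 is true.
  12. (~v13 \/ ~v10 \/ ~v12) — ~v12 is true.
  13. (v6 \/ v4 \/ ~v12) — ~v12 is true.
  14. (v9 \/ ~v2 \/ ~v7) — ~v7 is true.
  15. (~v13 \/ v7 \/ ~v10) — ~v10 is true.
  16. (v7 \/ v12 \/ v5) — v5 is true.
  17. (~v5 \/ v6 \/ v13) — v13 is true.
  18. (v7 \/ ~v8 \/ ~v13) — ~v8 is true.
  19. (~v10 \/ ~v7 \/ ~v1) — ~v7 is true.
  20. (v9 \/ ~v8 \/ ~v5) — ~v8 is true.
  21. (~v10 \/ ~v7 \/ ~v3) — ~v7 is true.
  22. (v7 \/ ~v6 \/ v2) — ~v6 is true.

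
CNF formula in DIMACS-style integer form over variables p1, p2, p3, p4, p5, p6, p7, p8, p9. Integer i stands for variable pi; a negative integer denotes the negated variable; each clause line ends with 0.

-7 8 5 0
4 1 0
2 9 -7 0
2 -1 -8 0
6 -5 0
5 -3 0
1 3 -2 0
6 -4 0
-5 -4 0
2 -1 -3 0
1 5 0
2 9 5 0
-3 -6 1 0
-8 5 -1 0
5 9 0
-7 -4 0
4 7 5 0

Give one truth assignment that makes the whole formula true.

p1 = 1, p2 = 1, p3 = 1, p4 = 0, p5 = 1, p6 = 1, p7 = 1, p8 = 1, p9 = 1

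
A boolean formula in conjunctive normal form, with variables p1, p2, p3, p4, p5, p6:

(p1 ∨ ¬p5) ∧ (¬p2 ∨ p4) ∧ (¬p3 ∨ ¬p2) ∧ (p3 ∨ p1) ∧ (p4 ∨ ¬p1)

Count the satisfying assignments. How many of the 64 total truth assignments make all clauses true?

16

Case analysis on p1 and p2:
  p1=1, p2=1: remaining (p3,p4,p5,p6) ∈ {(0,1,0,0); (0,1,0,1); (0,1,1,0); (0,1,1,1)} — 4.
  p1=1, p2=0: forces p4=1; p3, p5, p6 free → 2^3 = 8.
  p1=0, p2=1: a clause becomes empty — 0.
  p1=0, p2=0: remaining (p3,p4,p5,p6) ∈ {(1,0,0,0); (1,0,0,1); (1,1,0,0); (1,1,0,1)} — 4.
Total: 4 + 8 + 0 + 4 = 16.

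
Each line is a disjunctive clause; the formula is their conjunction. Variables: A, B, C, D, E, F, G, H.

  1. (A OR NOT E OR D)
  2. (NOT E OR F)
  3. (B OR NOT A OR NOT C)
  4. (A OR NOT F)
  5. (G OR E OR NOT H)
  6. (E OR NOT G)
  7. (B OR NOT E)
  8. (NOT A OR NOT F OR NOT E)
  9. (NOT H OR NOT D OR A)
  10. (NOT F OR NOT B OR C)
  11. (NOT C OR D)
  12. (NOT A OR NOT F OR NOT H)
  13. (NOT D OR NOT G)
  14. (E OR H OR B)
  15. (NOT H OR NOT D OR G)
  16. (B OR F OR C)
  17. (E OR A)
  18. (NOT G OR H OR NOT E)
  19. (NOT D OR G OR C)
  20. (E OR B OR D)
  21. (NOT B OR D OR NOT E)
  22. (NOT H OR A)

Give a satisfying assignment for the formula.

A=True  B=True  C=True  D=True  E=False  F=False  G=False  H=False

Try A = True.
Branch on B: take B = True.
Branch on C: take C = True.
  then D is forced to True.
  then G is forced to False.
  then H is forced to False.
The remaining clauses are satisfied by E = False, F = False.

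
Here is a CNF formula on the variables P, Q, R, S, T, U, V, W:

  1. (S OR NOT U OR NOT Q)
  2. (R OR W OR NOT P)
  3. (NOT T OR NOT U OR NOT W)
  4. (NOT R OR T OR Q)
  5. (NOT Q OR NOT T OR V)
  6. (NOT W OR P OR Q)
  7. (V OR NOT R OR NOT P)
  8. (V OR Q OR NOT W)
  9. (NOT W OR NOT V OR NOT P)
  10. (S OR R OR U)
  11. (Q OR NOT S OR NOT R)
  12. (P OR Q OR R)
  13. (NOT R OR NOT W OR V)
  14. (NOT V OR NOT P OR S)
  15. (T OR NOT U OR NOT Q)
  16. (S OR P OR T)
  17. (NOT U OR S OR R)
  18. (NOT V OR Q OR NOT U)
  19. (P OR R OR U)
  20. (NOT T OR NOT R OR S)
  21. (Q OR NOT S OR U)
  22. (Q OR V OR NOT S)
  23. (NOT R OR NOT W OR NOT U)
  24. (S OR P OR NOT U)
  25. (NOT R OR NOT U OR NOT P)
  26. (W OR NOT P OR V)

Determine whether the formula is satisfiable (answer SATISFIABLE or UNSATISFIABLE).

Set P = False and propagate.
Try Q = True.
The remaining clauses are satisfied by R = True, S = True, T = False, U = False, V = True, W = False.
Every clause has at least one true literal under this assignment.
So P=F  Q=T  R=T  S=T  T=F  U=F  V=T  W=F is a satisfying assignment.

SATISFIABLE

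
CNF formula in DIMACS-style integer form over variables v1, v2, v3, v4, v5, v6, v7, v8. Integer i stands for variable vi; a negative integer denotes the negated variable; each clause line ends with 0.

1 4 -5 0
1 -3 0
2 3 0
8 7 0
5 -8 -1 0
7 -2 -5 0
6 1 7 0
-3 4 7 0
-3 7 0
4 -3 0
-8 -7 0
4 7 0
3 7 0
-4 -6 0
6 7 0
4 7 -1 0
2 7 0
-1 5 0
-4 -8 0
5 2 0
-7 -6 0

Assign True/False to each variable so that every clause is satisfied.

Try v1 = True.
  then v5 is forced to True.
The remaining clauses are satisfied by v2 = True, v3 = False, v4 = True, v6 = False, v7 = True, v8 = False.
Every clause has at least one true literal under this assignment.
Check each clause:
  1. (~v5 \/ v1 \/ v4) — v1 is true.
  2. (v1 \/ ~v3) — v1 is true.
  3. (v3 \/ v2) — v2 is true.
  4. (v8 \/ v7) — v7 is true.
  5. (v5 \/ ~v8 \/ ~v1) — ~v8 is true.
  6. (~v2 \/ v7 \/ ~v5) — v7 is true.
  7. (v1 \/ v6 \/ v7) — v1 is true.
  8. (v4 \/ ~v3 \/ v7) — v4 is true.
  9. (v7 \/ ~v3) — ~v3 is true.
  10. (v4 \/ ~v3) — v4 is true.
  11. (~v7 \/ ~v8) — ~v8 is true.
  12. (v7 \/ v4) — v4 is true.
  13. (v7 \/ v3) — v7 is true.
  14. (~v6 \/ ~v4) — ~v6 is true.
  15. (v7 \/ v6) — v7 is true.
  16. (~v1 \/ v7 \/ v4) — v4 is true.
  17. (v7 \/ v2) — v2 is true.
  18. (~v1 \/ v5) — v5 is true.
  19. (~v8 \/ ~v4) — ~v8 is true.
  20. (v5 \/ v2) — v2 is true.
  21. (~v7 \/ ~v6) — ~v6 is true.

v1=T, v2=T, v3=F, v4=T, v5=T, v6=F, v7=T, v8=F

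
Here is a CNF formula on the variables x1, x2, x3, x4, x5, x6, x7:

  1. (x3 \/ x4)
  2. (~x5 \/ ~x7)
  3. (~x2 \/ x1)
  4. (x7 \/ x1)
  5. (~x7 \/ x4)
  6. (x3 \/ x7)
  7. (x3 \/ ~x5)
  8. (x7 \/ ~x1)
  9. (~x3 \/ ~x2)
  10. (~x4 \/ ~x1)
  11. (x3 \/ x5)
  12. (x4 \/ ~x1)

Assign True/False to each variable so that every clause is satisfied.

x1=0, x2=0, x3=1, x4=1, x5=0, x6=0, x7=1

Check each clause:
  1. (x4 \/ x3) — x3 is true.
  2. (~x5 \/ ~x7) — ~x5 is true.
  3. (~x2 \/ x1) — ~x2 is true.
  4. (x1 \/ x7) — x7 is true.
  5. (x4 \/ ~x7) — x4 is true.
  6. (x3 \/ x7) — x3 is true.
  7. (~x5 \/ x3) — x3 is true.
  8. (x7 \/ ~x1) — ~x1 is true.
  9. (~x2 \/ ~x3) — ~x2 is true.
  10. (~x1 \/ ~x4) — ~x1 is true.
  11. (x3 \/ x5) — x3 is true.
  12. (~x1 \/ x4) — x4 is true.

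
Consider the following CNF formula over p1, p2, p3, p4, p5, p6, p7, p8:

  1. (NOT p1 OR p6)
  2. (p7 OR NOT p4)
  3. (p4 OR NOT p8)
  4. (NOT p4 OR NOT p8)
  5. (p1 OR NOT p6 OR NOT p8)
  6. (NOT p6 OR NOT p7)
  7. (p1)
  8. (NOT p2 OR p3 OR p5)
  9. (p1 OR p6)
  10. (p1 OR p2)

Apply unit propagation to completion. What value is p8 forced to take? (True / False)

False

Unit clause (p1) sets p1 = True.
In (p6 OR NOT p1), NOT p1 is now false; p6 must hold, so p6 = True.
(NOT p6 OR NOT p7): since p6 = True, the clause reduces to (NOT p7). p7 = False.
(NOT p4 OR p7) with p7 = False leaves only NOT p4, so p4 = False.
(NOT p8 OR p4): since p4 = False, the clause reduces to (NOT p8). p8 = False.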